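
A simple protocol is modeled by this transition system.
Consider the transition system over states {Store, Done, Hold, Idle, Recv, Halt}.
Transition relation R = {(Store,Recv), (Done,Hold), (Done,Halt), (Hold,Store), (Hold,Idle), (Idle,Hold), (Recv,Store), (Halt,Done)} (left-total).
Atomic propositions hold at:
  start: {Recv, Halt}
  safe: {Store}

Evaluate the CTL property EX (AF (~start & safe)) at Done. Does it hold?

No

Sat(~start) = {Store, Done, Hold, Idle}
Sat(~start & safe) = {Store}
AF (~start & safe): least fixpoint, start Z0 = {Store}, add states with every successor in Z. Z1 = {Store, Recv}; fixed.
Sat(AF (~start & safe)) = {Store, Recv}
Sat(EX (AF (~start & safe))) = {s : some successor in {Store, Recv}} = {Store, Hold, Recv}
Done ∉ Sat(EX (AF (~start & safe))) = {Store, Hold, Recv}, so the formula does not hold at Done.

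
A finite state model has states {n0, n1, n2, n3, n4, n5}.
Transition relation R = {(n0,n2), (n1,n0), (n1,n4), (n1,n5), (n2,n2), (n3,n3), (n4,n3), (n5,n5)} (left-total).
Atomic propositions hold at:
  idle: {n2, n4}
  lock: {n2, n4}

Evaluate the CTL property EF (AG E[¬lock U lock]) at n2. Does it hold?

Yes

Sat(¬lock) = {n0, n1, n3, n5}
E[¬lock U lock]: least fixpoint, start Z0 = Sat(lock) = {n2, n4}, add states in Sat(¬lock) with some successor in Z. Z1 = {n0, n1, n2, n4}; fixed.
Sat(E[¬lock U lock]) = {n0, n1, n2, n4}
AG E[¬lock U lock]: greatest fixpoint, start Z0 = {n0, n1, n2, n4}, keep only states in Sat with every successor in Z. Z1 = {n0, n2}; fixed.
Sat(AG E[¬lock U lock]) = {n0, n2}
EF (AG E[¬lock U lock]): least fixpoint, start Z0 = {n0, n2}, add states with some successor in Z. Z1 = {n0, n1, n2}; fixed.
Sat(EF (AG E[¬lock U lock])) = {n0, n1, n2}
n2 ∈ Sat(EF (AG E[¬lock U lock])) = {n0, n1, n2}, so the formula holds at n2.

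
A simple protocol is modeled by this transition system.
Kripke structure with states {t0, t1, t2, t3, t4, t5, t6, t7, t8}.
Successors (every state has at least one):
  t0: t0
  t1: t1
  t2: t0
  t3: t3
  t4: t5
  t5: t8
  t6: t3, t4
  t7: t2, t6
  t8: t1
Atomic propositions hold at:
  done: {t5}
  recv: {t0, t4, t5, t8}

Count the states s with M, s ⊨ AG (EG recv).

1

EG recv: greatest fixpoint, start Z0 = {t0, t4, t5, t8}, keep only states in Sat with some successor in Z. Z1 = {t0, t4, t5}; Z2 = {t0, t4}; Z3 = {t0}; fixed.
Sat(EG recv) = {t0}
AG (EG recv): greatest fixpoint, start Z0 = {t0}, keep only states in Sat with every successor in Z. Already a fixed point.
Sat(AG (EG recv)) = {t0}
|Sat(AG (EG recv))| = |{t0}| = 1.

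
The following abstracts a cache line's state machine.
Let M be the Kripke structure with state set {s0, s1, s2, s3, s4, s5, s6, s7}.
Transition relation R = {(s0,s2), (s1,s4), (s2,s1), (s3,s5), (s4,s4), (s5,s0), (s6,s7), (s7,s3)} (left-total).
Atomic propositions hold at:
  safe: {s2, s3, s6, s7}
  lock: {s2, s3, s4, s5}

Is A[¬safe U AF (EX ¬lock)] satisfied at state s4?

No

Sat(¬safe) = {s0, s1, s4, s5}
Sat(¬lock) = {s0, s1, s6, s7}
Sat(EX ¬lock) = {s : some successor in {s0, s1, s6, s7}} = {s2, s5, s6}
AF (EX ¬lock): least fixpoint, start Z0 = {s2, s5, s6}, add states with every successor in Z. Z1 = {s0, s2, s3, s5, s6}; Z2 = {s0, s2, s3, s5, s6, s7}; fixed.
Sat(AF (EX ¬lock)) = {s0, s2, s3, s5, s6, s7}
A[¬safe U AF (EX ¬lock)]: least fixpoint, start Z0 = Sat(AF (EX ¬lock)) = {s0, s2, s3, s5, s6, s7}, add states in Sat(¬safe) with every successor in Z. Already a fixed point.
Sat(A[¬safe U AF (EX ¬lock)]) = {s0, s2, s3, s5, s6, s7}
s4 ∉ Sat(A[¬safe U AF (EX ¬lock)]) = {s0, s2, s3, s5, s6, s7}, so the formula does not hold at s4.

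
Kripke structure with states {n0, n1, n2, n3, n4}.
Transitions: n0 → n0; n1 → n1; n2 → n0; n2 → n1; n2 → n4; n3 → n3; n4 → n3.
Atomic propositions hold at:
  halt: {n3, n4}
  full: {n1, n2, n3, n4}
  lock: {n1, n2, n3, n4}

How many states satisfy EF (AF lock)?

4

AF lock: least fixpoint, start Z0 = {n1, n2, n3, n4}, add states with every successor in Z. Already a fixed point.
Sat(AF lock) = {n1, n2, n3, n4}
EF (AF lock): least fixpoint, start Z0 = {n1, n2, n3, n4}, add states with some successor in Z. Already a fixed point.
Sat(EF (AF lock)) = {n1, n2, n3, n4}
|Sat(EF (AF lock))| = |{n1, n2, n3, n4}| = 4.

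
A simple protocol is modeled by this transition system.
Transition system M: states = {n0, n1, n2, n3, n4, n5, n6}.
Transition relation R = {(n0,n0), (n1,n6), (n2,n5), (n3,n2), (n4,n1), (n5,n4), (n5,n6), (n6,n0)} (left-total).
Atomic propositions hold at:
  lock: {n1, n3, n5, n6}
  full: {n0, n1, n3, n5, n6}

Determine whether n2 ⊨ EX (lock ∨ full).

Yes

Sat(lock ∨ full) = {n0, n1, n3, n5, n6}
Sat(EX (lock ∨ full)) = {s : some successor in {n0, n1, n3, n5, n6}} = {n0, n1, n2, n4, n5, n6}
n2 ∈ Sat(EX (lock ∨ full)) = {n0, n1, n2, n4, n5, n6}, so the formula holds at n2.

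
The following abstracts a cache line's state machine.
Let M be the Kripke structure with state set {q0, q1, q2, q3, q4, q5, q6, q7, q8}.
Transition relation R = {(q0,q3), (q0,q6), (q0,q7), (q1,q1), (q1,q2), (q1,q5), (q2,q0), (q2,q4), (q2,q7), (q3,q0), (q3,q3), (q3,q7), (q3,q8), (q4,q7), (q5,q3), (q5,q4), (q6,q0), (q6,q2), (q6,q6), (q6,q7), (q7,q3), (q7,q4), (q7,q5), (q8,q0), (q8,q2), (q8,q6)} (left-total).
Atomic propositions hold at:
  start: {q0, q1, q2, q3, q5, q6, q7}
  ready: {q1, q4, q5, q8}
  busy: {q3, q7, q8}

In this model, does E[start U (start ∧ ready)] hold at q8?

Sat(start ∧ ready) = {q1, q5}
E[start U (start ∧ ready)]: least fixpoint, start Z0 = Sat((start ∧ ready)) = {q1, q5}, add states in Sat(start) with some successor in Z. Z1 = {q1, q5, q7}; Z2 = {q0, q1, q2, q3, q5, q6, q7}; fixed.
Sat(E[start U (start ∧ ready)]) = {q0, q1, q2, q3, q5, q6, q7}
q8 ∉ Sat(E[start U (start ∧ ready)]) = {q0, q1, q2, q3, q5, q6, q7}, so the formula does not hold at q8.

No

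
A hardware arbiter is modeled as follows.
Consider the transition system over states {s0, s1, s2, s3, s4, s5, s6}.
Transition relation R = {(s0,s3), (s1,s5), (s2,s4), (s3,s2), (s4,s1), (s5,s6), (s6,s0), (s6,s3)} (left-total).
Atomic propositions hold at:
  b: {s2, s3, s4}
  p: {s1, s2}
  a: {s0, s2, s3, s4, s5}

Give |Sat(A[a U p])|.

5

A[a U p]: least fixpoint, start Z0 = Sat(p) = {s1, s2}, add states in Sat(a) with every successor in Z. Z1 = {s1, s2, s3, s4}; Z2 = {s0, s1, s2, s3, s4}; fixed.
Sat(A[a U p]) = {s0, s1, s2, s3, s4}
|Sat(A[a U p])| = |{s0, s1, s2, s3, s4}| = 5.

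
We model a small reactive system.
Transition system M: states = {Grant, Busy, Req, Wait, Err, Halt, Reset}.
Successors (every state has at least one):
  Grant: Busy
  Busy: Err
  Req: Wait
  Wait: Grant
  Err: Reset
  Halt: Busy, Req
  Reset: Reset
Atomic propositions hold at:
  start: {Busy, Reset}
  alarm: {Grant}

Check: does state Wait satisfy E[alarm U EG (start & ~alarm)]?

Sat(~alarm) = {Busy, Req, Wait, Err, Halt, Reset}
Sat(start & ~alarm) = {Busy, Reset}
EG (start & ~alarm): greatest fixpoint, start Z0 = {Busy, Reset}, keep only states in Sat with some successor in Z. Z1 = {Reset}; fixed.
Sat(EG (start & ~alarm)) = {Reset}
E[alarm U EG (start & ~alarm)]: least fixpoint, start Z0 = Sat(EG (start & ~alarm)) = {Reset}, add states in Sat(alarm) with some successor in Z. Already a fixed point.
Sat(E[alarm U EG (start & ~alarm)]) = {Reset}
Wait ∉ Sat(E[alarm U EG (start & ~alarm)]) = {Reset}, so the formula does not hold at Wait.

No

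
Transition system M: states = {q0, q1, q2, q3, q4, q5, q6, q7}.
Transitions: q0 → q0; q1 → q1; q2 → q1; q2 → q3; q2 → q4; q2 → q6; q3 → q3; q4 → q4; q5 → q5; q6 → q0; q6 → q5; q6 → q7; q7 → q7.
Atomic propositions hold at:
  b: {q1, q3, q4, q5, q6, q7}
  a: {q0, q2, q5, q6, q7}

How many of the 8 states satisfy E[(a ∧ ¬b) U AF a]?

Sat(¬b) = {q0, q2}
Sat(a ∧ ¬b) = {q0, q2}
AF a: least fixpoint, start Z0 = {q0, q2, q5, q6, q7}, add states with every successor in Z. Already a fixed point.
Sat(AF a) = {q0, q2, q5, q6, q7}
E[(a ∧ ¬b) U AF a]: least fixpoint, start Z0 = Sat(AF a) = {q0, q2, q5, q6, q7}, add states in Sat(a ∧ ¬b) with some successor in Z. Already a fixed point.
Sat(E[(a ∧ ¬b) U AF a]) = {q0, q2, q5, q6, q7}
|Sat(E[(a ∧ ¬b) U AF a])| = |{q0, q2, q5, q6, q7}| = 5.

5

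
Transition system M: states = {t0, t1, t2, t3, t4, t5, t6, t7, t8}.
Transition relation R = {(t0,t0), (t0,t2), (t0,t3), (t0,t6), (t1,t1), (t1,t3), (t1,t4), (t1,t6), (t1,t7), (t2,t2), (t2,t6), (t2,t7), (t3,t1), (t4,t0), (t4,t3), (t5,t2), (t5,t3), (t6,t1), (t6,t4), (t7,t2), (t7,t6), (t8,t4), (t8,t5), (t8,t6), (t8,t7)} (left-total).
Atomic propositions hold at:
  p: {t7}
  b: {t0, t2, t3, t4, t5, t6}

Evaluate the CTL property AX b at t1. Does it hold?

Sat(AX b) = {s : every successor in {t0, t2, t3, t4, t5, t6}} = {t0, t4, t5, t7}
t1 ∉ Sat(AX b) = {t0, t4, t5, t7}, so the formula does not hold at t1.

No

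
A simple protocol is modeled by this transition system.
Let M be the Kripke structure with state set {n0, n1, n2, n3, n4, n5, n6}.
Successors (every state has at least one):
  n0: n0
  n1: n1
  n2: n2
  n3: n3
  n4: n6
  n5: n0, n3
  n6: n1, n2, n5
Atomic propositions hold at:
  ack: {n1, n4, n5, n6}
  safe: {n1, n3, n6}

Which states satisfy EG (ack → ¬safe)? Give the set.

Sat(¬safe) = {n0, n2, n4, n5}
Sat(ack → ¬safe) = {n0, n2, n3, n4, n5}
EG (ack → ¬safe): greatest fixpoint, start Z0 = {n0, n2, n3, n4, n5}, keep only states in Sat with some successor in Z. Z1 = {n0, n2, n3, n5}; fixed.
Sat(EG (ack → ¬safe)) = {n0, n2, n3, n5}

{n0, n2, n3, n5}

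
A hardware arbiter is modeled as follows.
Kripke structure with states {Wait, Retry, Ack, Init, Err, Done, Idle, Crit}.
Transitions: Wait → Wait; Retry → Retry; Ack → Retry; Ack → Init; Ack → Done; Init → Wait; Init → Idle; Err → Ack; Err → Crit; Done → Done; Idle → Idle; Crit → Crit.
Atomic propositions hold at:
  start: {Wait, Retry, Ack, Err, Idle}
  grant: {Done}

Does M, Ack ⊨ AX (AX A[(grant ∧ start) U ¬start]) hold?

Sat(grant ∧ start) = ∅
Sat(¬start) = {Init, Done, Crit}
A[(grant ∧ start) U ¬start]: least fixpoint, start Z0 = Sat(¬start) = {Init, Done, Crit}, add states in Sat(grant ∧ start) with every successor in Z. Already a fixed point.
Sat(A[(grant ∧ start) U ¬start]) = {Init, Done, Crit}
Sat(AX A[(grant ∧ start) U ¬start]) = {s : every successor in {Init, Done, Crit}} = {Done, Crit}
Sat(AX (AX A[(grant ∧ start) U ¬start])) = {s : every successor in {Done, Crit}} = {Done, Crit}
Ack ∉ Sat(AX (AX A[(grant ∧ start) U ¬start])) = {Done, Crit}, so the formula does not hold at Ack.

No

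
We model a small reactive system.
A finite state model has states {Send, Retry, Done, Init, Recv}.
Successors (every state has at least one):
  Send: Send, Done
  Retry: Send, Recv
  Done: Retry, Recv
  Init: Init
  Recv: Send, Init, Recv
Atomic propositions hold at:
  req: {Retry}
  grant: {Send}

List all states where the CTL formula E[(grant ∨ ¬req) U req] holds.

{Send, Retry, Done, Recv}

Sat(¬req) = {Send, Done, Init, Recv}
Sat(grant ∨ ¬req) = {Send, Done, Init, Recv}
E[(grant ∨ ¬req) U req]: least fixpoint, start Z0 = Sat(req) = {Retry}, add states in Sat(grant ∨ ¬req) with some successor in Z. Z1 = {Retry, Done}; Z2 = {Send, Retry, Done}; Z3 = {Send, Retry, Done, Recv}; fixed.
Sat(E[(grant ∨ ¬req) U req]) = {Send, Retry, Done, Recv}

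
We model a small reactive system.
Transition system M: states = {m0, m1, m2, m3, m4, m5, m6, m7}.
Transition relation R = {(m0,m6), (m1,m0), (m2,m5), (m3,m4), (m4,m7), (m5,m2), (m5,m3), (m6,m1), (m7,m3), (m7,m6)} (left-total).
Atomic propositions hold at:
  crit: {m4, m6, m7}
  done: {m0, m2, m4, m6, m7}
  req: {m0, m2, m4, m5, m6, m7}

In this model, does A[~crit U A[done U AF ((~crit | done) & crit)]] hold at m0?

Sat(~crit) = {m0, m1, m2, m3, m5}
Sat(~crit | done) = {m0, m1, m2, m3, m4, m5, m6, m7}
Sat((~crit | done) & crit) = {m4, m6, m7}
AF ((~crit | done) & crit): least fixpoint, start Z0 = {m4, m6, m7}, add states with every successor in Z. Z1 = {m0, m3, m4, m6, m7}; Z2 = {m0, m1, m3, m4, m6, m7}; fixed.
Sat(AF ((~crit | done) & crit)) = {m0, m1, m3, m4, m6, m7}
A[done U AF ((~crit | done) & crit)]: least fixpoint, start Z0 = Sat(AF ((~crit | done) & crit)) = {m0, m1, m3, m4, m6, m7}, add states in Sat(done) with every successor in Z. Already a fixed point.
Sat(A[done U AF ((~crit | done) & crit)]) = {m0, m1, m3, m4, m6, m7}
A[~crit U A[done U AF ((~crit | done) & crit)]]: least fixpoint, start Z0 = Sat(A[done U AF ((~crit | done) & crit)]) = {m0, m1, m3, m4, m6, m7}, add states in Sat(~crit) with every successor in Z. Already a fixed point.
Sat(A[~crit U A[done U AF ((~crit | done) & crit)]]) = {m0, m1, m3, m4, m6, m7}
m0 ∈ Sat(A[~crit U A[done U AF ((~crit | done) & crit)]]) = {m0, m1, m3, m4, m6, m7}, so the formula holds at m0.

Yes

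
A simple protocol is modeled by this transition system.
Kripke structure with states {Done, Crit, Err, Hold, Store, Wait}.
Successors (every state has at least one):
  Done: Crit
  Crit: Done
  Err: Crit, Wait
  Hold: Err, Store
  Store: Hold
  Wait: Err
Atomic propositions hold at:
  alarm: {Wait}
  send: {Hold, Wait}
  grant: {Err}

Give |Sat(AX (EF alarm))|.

3

EF alarm: least fixpoint, start Z0 = {Wait}, add states with some successor in Z. Z1 = {Err, Wait}; Z2 = {Err, Hold, Wait}; Z3 = {Err, Hold, Store, Wait}; fixed.
Sat(EF alarm) = {Err, Hold, Store, Wait}
Sat(AX (EF alarm)) = {s : every successor in {Err, Hold, Store, Wait}} = {Hold, Store, Wait}
|Sat(AX (EF alarm))| = |{Hold, Store, Wait}| = 3.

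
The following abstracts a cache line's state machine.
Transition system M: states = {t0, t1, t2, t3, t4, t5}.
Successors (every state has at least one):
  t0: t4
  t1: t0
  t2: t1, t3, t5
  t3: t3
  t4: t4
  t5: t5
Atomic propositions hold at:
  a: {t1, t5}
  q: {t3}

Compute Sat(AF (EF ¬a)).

Sat(¬a) = {t0, t2, t3, t4}
EF ¬a: least fixpoint, start Z0 = {t0, t2, t3, t4}, add states with some successor in Z. Z1 = {t0, t1, t2, t3, t4}; fixed.
Sat(EF ¬a) = {t0, t1, t2, t3, t4}
AF (EF ¬a): least fixpoint, start Z0 = {t0, t1, t2, t3, t4}, add states with every successor in Z. Already a fixed point.
Sat(AF (EF ¬a)) = {t0, t1, t2, t3, t4}

{t0, t1, t2, t3, t4}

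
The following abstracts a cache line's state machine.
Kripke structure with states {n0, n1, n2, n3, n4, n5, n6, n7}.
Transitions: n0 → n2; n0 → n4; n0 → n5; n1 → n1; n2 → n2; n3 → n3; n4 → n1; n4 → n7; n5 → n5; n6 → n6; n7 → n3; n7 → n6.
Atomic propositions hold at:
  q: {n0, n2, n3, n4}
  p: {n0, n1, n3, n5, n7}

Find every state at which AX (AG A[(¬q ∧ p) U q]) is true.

{n2, n3}

Sat(¬q) = {n1, n5, n6, n7}
Sat(¬q ∧ p) = {n1, n5, n7}
A[(¬q ∧ p) U q]: least fixpoint, start Z0 = Sat(q) = {n0, n2, n3, n4}, add states in Sat(¬q ∧ p) with every successor in Z. Already a fixed point.
Sat(A[(¬q ∧ p) U q]) = {n0, n2, n3, n4}
AG A[(¬q ∧ p) U q]: greatest fixpoint, start Z0 = {n0, n2, n3, n4}, keep only states in Sat with every successor in Z. Z1 = {n2, n3}; fixed.
Sat(AG A[(¬q ∧ p) U q]) = {n2, n3}
Sat(AX (AG A[(¬q ∧ p) U q])) = {s : every successor in {n2, n3}} = {n2, n3}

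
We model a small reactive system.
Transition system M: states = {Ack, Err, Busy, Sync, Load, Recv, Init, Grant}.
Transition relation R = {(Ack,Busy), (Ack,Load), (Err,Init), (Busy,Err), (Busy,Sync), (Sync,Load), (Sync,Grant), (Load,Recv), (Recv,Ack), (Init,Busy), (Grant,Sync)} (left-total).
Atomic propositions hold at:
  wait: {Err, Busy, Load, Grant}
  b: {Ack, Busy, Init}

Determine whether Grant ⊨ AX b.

Sat(AX b) = {s : every successor in {Ack, Busy, Init}} = {Err, Recv, Init}
Grant ∉ Sat(AX b) = {Err, Recv, Init}, so the formula does not hold at Grant.

No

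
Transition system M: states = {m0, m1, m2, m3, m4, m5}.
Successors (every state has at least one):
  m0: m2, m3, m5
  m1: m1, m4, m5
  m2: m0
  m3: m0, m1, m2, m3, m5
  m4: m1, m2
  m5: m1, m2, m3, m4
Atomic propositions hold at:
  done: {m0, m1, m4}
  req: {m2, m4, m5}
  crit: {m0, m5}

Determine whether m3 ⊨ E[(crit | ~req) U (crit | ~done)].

Sat(~req) = {m0, m1, m3}
Sat(crit | ~req) = {m0, m1, m3, m5}
Sat(~done) = {m2, m3, m5}
Sat(crit | ~done) = {m0, m2, m3, m5}
E[(crit | ~req) U (crit | ~done)]: least fixpoint, start Z0 = Sat((crit | ~done)) = {m0, m2, m3, m5}, add states in Sat(crit | ~req) with some successor in Z. Z1 = {m0, m1, m2, m3, m5}; fixed.
Sat(E[(crit | ~req) U (crit | ~done)]) = {m0, m1, m2, m3, m5}
m3 ∈ Sat(E[(crit | ~req) U (crit | ~done)]) = {m0, m1, m2, m3, m5}, so the formula holds at m3.

Yes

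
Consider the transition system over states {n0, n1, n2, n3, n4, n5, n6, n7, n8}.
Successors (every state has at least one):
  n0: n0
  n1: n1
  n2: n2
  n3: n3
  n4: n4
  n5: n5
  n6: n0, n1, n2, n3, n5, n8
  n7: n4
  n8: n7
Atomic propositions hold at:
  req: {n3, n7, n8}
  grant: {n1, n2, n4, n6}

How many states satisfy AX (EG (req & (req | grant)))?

Sat(req | grant) = {n1, n2, n3, n4, n6, n7, n8}
Sat(req & (req | grant)) = {n3, n7, n8}
EG (req & (req | grant)): greatest fixpoint, start Z0 = {n3, n7, n8}, keep only states in Sat with some successor in Z. Z1 = {n3, n8}; Z2 = {n3}; fixed.
Sat(EG (req & (req | grant))) = {n3}
Sat(AX (EG (req & (req | grant)))) = {s : every successor in {n3}} = {n3}
|Sat(AX (EG (req & (req | grant))))| = |{n3}| = 1.

1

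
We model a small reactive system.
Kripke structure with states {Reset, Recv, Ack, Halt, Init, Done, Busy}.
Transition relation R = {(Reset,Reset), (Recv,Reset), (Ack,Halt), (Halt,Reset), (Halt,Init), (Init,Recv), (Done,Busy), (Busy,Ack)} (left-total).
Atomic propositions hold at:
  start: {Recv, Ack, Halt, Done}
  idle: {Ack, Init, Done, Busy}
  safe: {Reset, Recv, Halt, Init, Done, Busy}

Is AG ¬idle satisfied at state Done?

No

Sat(¬idle) = {Reset, Recv, Halt}
AG ¬idle: greatest fixpoint, start Z0 = {Reset, Recv, Halt}, keep only states in Sat with every successor in Z. Z1 = {Reset, Recv}; fixed.
Sat(AG ¬idle) = {Reset, Recv}
Done ∉ Sat(AG ¬idle) = {Reset, Recv}, so the formula does not hold at Done.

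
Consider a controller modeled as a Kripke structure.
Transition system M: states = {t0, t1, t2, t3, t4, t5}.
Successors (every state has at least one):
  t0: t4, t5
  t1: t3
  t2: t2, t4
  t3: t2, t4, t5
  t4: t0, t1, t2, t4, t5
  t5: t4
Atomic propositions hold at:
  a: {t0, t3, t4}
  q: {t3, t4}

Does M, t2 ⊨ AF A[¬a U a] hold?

No

Sat(¬a) = {t1, t2, t5}
A[¬a U a]: least fixpoint, start Z0 = Sat(a) = {t0, t3, t4}, add states in Sat(¬a) with every successor in Z. Z1 = {t0, t1, t3, t4, t5}; fixed.
Sat(A[¬a U a]) = {t0, t1, t3, t4, t5}
AF A[¬a U a]: least fixpoint, start Z0 = {t0, t1, t3, t4, t5}, add states with every successor in Z. Already a fixed point.
Sat(AF A[¬a U a]) = {t0, t1, t3, t4, t5}
t2 ∉ Sat(AF A[¬a U a]) = {t0, t1, t3, t4, t5}, so the formula does not hold at t2.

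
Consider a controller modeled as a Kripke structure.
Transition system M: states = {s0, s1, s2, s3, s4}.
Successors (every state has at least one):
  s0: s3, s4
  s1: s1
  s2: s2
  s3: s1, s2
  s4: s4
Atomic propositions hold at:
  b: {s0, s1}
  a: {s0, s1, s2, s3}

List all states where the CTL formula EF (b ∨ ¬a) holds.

Sat(¬a) = {s4}
Sat(b ∨ ¬a) = {s0, s1, s4}
EF (b ∨ ¬a): least fixpoint, start Z0 = {s0, s1, s4}, add states with some successor in Z. Z1 = {s0, s1, s3, s4}; fixed.
Sat(EF (b ∨ ¬a)) = {s0, s1, s3, s4}

{s0, s1, s3, s4}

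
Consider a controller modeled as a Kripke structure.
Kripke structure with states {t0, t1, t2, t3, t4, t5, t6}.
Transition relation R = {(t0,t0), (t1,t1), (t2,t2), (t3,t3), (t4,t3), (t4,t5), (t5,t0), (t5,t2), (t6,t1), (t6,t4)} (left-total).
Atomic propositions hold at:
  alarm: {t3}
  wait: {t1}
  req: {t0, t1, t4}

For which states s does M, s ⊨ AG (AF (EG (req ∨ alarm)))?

Sat(req ∨ alarm) = {t0, t1, t3, t4}
EG (req ∨ alarm): greatest fixpoint, start Z0 = {t0, t1, t3, t4}, keep only states in Sat with some successor in Z. Already a fixed point.
Sat(EG (req ∨ alarm)) = {t0, t1, t3, t4}
AF (EG (req ∨ alarm)): least fixpoint, start Z0 = {t0, t1, t3, t4}, add states with every successor in Z. Z1 = {t0, t1, t3, t4, t6}; fixed.
Sat(AF (EG (req ∨ alarm))) = {t0, t1, t3, t4, t6}
AG (AF (EG (req ∨ alarm))): greatest fixpoint, start Z0 = {t0, t1, t3, t4, t6}, keep only states in Sat with every successor in Z. Z1 = {t0, t1, t3, t6}; Z2 = {t0, t1, t3}; fixed.
Sat(AG (AF (EG (req ∨ alarm)))) = {t0, t1, t3}

{t0, t1, t3}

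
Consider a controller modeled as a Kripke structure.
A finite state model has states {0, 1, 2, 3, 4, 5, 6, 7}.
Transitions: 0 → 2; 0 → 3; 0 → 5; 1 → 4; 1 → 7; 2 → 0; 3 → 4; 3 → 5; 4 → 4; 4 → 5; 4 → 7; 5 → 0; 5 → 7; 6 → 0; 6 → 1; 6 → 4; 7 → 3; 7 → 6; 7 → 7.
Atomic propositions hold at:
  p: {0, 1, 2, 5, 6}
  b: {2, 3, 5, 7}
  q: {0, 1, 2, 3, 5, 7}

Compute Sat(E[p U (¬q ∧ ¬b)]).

Sat(¬q) = {4, 6}
Sat(¬b) = {0, 1, 4, 6}
Sat(¬q ∧ ¬b) = {4, 6}
E[p U (¬q ∧ ¬b)]: least fixpoint, start Z0 = Sat((¬q ∧ ¬b)) = {4, 6}, add states in Sat(p) with some successor in Z. Z1 = {1, 4, 6}; fixed.
Sat(E[p U (¬q ∧ ¬b)]) = {1, 4, 6}

{1, 4, 6}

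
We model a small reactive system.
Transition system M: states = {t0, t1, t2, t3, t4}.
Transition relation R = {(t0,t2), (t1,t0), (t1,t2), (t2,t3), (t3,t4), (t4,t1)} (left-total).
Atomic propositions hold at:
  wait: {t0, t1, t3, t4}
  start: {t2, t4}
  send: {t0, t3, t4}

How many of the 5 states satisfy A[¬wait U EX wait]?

4

Sat(¬wait) = {t2}
Sat(EX wait) = {s : some successor in {t0, t1, t3, t4}} = {t1, t2, t3, t4}
A[¬wait U EX wait]: least fixpoint, start Z0 = Sat(EX wait) = {t1, t2, t3, t4}, add states in Sat(¬wait) with every successor in Z. Already a fixed point.
Sat(A[¬wait U EX wait]) = {t1, t2, t3, t4}
|Sat(A[¬wait U EX wait])| = |{t1, t2, t3, t4}| = 4.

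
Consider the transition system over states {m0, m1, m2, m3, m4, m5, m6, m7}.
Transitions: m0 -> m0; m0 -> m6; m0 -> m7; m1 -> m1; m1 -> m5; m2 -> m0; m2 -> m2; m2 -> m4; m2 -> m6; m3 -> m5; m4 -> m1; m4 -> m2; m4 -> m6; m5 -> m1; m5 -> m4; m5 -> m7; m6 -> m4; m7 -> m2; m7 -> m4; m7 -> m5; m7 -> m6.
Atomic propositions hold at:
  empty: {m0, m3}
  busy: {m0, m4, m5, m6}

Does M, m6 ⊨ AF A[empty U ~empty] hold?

Yes

Sat(~empty) = {m1, m2, m4, m5, m6, m7}
A[empty U ~empty]: least fixpoint, start Z0 = Sat(~empty) = {m1, m2, m4, m5, m6, m7}, add states in Sat(empty) with every successor in Z. Z1 = {m1, m2, m3, m4, m5, m6, m7}; fixed.
Sat(A[empty U ~empty]) = {m1, m2, m3, m4, m5, m6, m7}
AF A[empty U ~empty]: least fixpoint, start Z0 = {m1, m2, m3, m4, m5, m6, m7}, add states with every successor in Z. Already a fixed point.
Sat(AF A[empty U ~empty]) = {m1, m2, m3, m4, m5, m6, m7}
m6 ∈ Sat(AF A[empty U ~empty]) = {m1, m2, m3, m4, m5, m6, m7}, so the formula holds at m6.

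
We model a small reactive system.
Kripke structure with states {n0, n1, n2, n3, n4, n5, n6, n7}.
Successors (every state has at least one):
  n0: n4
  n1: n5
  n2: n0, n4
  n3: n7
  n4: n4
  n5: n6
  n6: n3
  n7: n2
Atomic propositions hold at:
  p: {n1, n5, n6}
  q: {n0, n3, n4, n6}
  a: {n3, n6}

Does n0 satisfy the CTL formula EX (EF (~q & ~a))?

No

Sat(~q) = {n1, n2, n5, n7}
Sat(~a) = {n0, n1, n2, n4, n5, n7}
Sat(~q & ~a) = {n1, n2, n5, n7}
EF (~q & ~a): least fixpoint, start Z0 = {n1, n2, n5, n7}, add states with some successor in Z. Z1 = {n1, n2, n3, n5, n7}; Z2 = {n1, n2, n3, n5, n6, n7}; fixed.
Sat(EF (~q & ~a)) = {n1, n2, n3, n5, n6, n7}
Sat(EX (EF (~q & ~a))) = {s : some successor in {n1, n2, n3, n5, n6, n7}} = {n1, n3, n5, n6, n7}
n0 ∉ Sat(EX (EF (~q & ~a))) = {n1, n3, n5, n6, n7}, so the formula does not hold at n0.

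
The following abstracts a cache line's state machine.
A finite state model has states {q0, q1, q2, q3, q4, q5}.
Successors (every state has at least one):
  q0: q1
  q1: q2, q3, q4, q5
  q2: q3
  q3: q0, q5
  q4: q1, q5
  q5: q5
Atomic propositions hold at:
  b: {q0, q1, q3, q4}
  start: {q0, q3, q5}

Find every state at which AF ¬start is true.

Sat(¬start) = {q1, q2, q4}
AF ¬start: least fixpoint, start Z0 = {q1, q2, q4}, add states with every successor in Z. Z1 = {q0, q1, q2, q4}; fixed.
Sat(AF ¬start) = {q0, q1, q2, q4}

{q0, q1, q2, q4}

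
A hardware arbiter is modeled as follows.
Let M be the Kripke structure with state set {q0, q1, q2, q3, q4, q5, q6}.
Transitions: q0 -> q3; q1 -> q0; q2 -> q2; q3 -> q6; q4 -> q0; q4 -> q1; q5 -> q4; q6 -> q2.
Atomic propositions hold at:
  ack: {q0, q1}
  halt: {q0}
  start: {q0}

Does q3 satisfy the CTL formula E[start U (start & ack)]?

No

Sat(start & ack) = {q0}
E[start U (start & ack)]: least fixpoint, start Z0 = Sat((start & ack)) = {q0}, add states in Sat(start) with some successor in Z. Already a fixed point.
Sat(E[start U (start & ack)]) = {q0}
q3 ∉ Sat(E[start U (start & ack)]) = {q0}, so the formula does not hold at q3.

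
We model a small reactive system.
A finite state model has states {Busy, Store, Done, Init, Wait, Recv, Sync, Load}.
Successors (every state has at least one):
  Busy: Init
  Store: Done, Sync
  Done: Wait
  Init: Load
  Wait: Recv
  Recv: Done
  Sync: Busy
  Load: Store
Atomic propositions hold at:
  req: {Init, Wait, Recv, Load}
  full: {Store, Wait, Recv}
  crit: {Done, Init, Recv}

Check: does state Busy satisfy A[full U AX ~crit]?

Sat(~crit) = {Busy, Store, Wait, Sync, Load}
Sat(AX ~crit) = {s : every successor in {Busy, Store, Wait, Sync, Load}} = {Done, Init, Sync, Load}
A[full U AX ~crit]: least fixpoint, start Z0 = Sat(AX ~crit) = {Done, Init, Sync, Load}, add states in Sat(full) with every successor in Z. Z1 = {Store, Done, Init, Recv, Sync, Load}; Z2 = {Store, Done, Init, Wait, Recv, Sync, Load}; fixed.
Sat(A[full U AX ~crit]) = {Store, Done, Init, Wait, Recv, Sync, Load}
Busy ∉ Sat(A[full U AX ~crit]) = {Store, Done, Init, Wait, Recv, Sync, Load}, so the formula does not hold at Busy.

No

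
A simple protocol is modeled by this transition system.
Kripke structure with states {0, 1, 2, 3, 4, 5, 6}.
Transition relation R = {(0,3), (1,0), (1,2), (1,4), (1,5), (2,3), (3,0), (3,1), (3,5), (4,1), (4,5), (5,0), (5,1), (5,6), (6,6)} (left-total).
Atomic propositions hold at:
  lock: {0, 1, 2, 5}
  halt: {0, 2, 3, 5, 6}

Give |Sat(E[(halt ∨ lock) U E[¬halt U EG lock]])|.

6

Sat(halt ∨ lock) = {0, 1, 2, 3, 5, 6}
Sat(¬halt) = {1, 4}
EG lock: greatest fixpoint, start Z0 = {0, 1, 2, 5}, keep only states in Sat with some successor in Z. Z1 = {1, 5}; fixed.
Sat(EG lock) = {1, 5}
E[¬halt U EG lock]: least fixpoint, start Z0 = Sat(EG lock) = {1, 5}, add states in Sat(¬halt) with some successor in Z. Z1 = {1, 4, 5}; fixed.
Sat(E[¬halt U EG lock]) = {1, 4, 5}
E[(halt ∨ lock) U E[¬halt U EG lock]]: least fixpoint, start Z0 = Sat(E[¬halt U EG lock]) = {1, 4, 5}, add states in Sat(halt ∨ lock) with some successor in Z. Z1 = {1, 3, 4, 5}; Z2 = {0, 1, 2, 3, 4, 5}; fixed.
Sat(E[(halt ∨ lock) U E[¬halt U EG lock]]) = {0, 1, 2, 3, 4, 5}
|Sat(E[(halt ∨ lock) U E[¬halt U EG lock]])| = |{0, 1, 2, 3, 4, 5}| = 6.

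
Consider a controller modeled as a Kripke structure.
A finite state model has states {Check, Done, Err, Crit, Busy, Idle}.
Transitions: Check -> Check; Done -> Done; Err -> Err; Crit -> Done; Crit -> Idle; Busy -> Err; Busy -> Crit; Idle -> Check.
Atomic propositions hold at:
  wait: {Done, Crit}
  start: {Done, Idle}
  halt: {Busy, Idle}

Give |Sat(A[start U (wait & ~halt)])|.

Sat(~halt) = {Check, Done, Err, Crit}
Sat(wait & ~halt) = {Done, Crit}
A[start U (wait & ~halt)]: least fixpoint, start Z0 = Sat((wait & ~halt)) = {Done, Crit}, add states in Sat(start) with every successor in Z. Already a fixed point.
Sat(A[start U (wait & ~halt)]) = {Done, Crit}
|Sat(A[start U (wait & ~halt)])| = |{Done, Crit}| = 2.

2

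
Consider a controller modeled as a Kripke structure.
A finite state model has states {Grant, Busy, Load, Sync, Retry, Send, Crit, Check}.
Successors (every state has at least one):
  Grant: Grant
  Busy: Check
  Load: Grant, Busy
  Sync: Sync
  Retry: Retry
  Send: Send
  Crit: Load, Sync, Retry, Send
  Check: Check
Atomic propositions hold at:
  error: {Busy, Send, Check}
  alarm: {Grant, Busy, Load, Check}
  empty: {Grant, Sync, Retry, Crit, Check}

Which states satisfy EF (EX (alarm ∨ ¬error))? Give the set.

{Grant, Busy, Load, Sync, Retry, Crit, Check}

Sat(¬error) = {Grant, Load, Sync, Retry, Crit}
Sat(alarm ∨ ¬error) = {Grant, Busy, Load, Sync, Retry, Crit, Check}
Sat(EX (alarm ∨ ¬error)) = {s : some successor in {Grant, Busy, Load, Sync, Retry, Crit, Check}} = {Grant, Busy, Load, Sync, Retry, Crit, Check}
EF (EX (alarm ∨ ¬error)): least fixpoint, start Z0 = {Grant, Busy, Load, Sync, Retry, Crit, Check}, add states with some successor in Z. Already a fixed point.
Sat(EF (EX (alarm ∨ ¬error))) = {Grant, Busy, Load, Sync, Retry, Crit, Check}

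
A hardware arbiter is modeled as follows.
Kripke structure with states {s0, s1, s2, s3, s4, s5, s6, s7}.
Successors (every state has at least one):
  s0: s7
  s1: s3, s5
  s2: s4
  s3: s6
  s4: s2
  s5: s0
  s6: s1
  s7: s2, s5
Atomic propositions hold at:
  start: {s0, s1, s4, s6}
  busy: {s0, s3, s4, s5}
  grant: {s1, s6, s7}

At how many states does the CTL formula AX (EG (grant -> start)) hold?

Sat(grant -> start) = {s0, s1, s2, s3, s4, s5, s6}
EG (grant -> start): greatest fixpoint, start Z0 = {s0, s1, s2, s3, s4, s5, s6}, keep only states in Sat with some successor in Z. Z1 = {s1, s2, s3, s4, s5, s6}; Z2 = {s1, s2, s3, s4, s6}; fixed.
Sat(EG (grant -> start)) = {s1, s2, s3, s4, s6}
Sat(AX (EG (grant -> start))) = {s : every successor in {s1, s2, s3, s4, s6}} = {s2, s3, s4, s6}
|Sat(AX (EG (grant -> start)))| = |{s2, s3, s4, s6}| = 4.

4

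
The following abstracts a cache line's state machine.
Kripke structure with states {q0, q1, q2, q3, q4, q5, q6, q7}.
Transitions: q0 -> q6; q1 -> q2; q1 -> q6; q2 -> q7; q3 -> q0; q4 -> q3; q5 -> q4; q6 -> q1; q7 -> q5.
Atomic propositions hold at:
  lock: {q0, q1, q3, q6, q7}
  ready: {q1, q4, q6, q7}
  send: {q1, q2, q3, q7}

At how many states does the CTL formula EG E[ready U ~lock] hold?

2

Sat(~lock) = {q2, q4, q5}
E[ready U ~lock]: least fixpoint, start Z0 = Sat(~lock) = {q2, q4, q5}, add states in Sat(ready) with some successor in Z. Z1 = {q1, q2, q4, q5, q7}; Z2 = {q1, q2, q4, q5, q6, q7}; fixed.
Sat(E[ready U ~lock]) = {q1, q2, q4, q5, q6, q7}
EG E[ready U ~lock]: greatest fixpoint, start Z0 = {q1, q2, q4, q5, q6, q7}, keep only states in Sat with some successor in Z. Z1 = {q1, q2, q5, q6, q7}; Z2 = {q1, q2, q6, q7}; Z3 = {q1, q2, q6}; Z4 = {q1, q6}; fixed.
Sat(EG E[ready U ~lock]) = {q1, q6}
|Sat(EG E[ready U ~lock])| = |{q1, q6}| = 2.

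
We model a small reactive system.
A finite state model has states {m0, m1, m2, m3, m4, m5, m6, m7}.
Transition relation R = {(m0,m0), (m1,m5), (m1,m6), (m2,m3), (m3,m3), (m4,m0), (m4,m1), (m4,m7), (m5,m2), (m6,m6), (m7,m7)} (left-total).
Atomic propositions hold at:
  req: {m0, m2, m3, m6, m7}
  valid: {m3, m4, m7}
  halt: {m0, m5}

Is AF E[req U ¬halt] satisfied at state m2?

Yes

Sat(¬halt) = {m1, m2, m3, m4, m6, m7}
E[req U ¬halt]: least fixpoint, start Z0 = Sat(¬halt) = {m1, m2, m3, m4, m6, m7}, add states in Sat(req) with some successor in Z. Already a fixed point.
Sat(E[req U ¬halt]) = {m1, m2, m3, m4, m6, m7}
AF E[req U ¬halt]: least fixpoint, start Z0 = {m1, m2, m3, m4, m6, m7}, add states with every successor in Z. Z1 = {m1, m2, m3, m4, m5, m6, m7}; fixed.
Sat(AF E[req U ¬halt]) = {m1, m2, m3, m4, m5, m6, m7}
m2 ∈ Sat(AF E[req U ¬halt]) = {m1, m2, m3, m4, m5, m6, m7}, so the formula holds at m2.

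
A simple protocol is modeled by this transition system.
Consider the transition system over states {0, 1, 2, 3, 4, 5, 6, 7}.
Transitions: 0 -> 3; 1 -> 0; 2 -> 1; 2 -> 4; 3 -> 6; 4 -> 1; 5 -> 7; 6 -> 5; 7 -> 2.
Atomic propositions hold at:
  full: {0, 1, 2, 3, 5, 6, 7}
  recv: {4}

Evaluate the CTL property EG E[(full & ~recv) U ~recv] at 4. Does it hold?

No

Sat(~recv) = {0, 1, 2, 3, 5, 6, 7}
Sat(full & ~recv) = {0, 1, 2, 3, 5, 6, 7}
E[(full & ~recv) U ~recv]: least fixpoint, start Z0 = Sat(~recv) = {0, 1, 2, 3, 5, 6, 7}, add states in Sat(full & ~recv) with some successor in Z. Already a fixed point.
Sat(E[(full & ~recv) U ~recv]) = {0, 1, 2, 3, 5, 6, 7}
EG E[(full & ~recv) U ~recv]: greatest fixpoint, start Z0 = {0, 1, 2, 3, 5, 6, 7}, keep only states in Sat with some successor in Z. Already a fixed point.
Sat(EG E[(full & ~recv) U ~recv]) = {0, 1, 2, 3, 5, 6, 7}
4 ∉ Sat(EG E[(full & ~recv) U ~recv]) = {0, 1, 2, 3, 5, 6, 7}, so the formula does not hold at 4.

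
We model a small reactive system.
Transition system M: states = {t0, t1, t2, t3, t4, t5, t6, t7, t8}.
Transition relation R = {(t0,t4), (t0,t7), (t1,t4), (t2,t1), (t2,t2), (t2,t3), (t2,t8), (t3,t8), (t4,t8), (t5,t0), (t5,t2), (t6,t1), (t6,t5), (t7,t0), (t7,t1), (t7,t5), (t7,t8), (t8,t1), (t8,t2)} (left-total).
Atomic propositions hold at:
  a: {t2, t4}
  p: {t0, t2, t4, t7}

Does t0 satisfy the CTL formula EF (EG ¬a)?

Yes

Sat(¬a) = {t0, t1, t3, t5, t6, t7, t8}
EG ¬a: greatest fixpoint, start Z0 = {t0, t1, t3, t5, t6, t7, t8}, keep only states in Sat with some successor in Z. Z1 = {t0, t3, t5, t6, t7, t8}; Z2 = {t0, t3, t5, t6, t7}; Z3 = {t0, t5, t6, t7}; fixed.
Sat(EG ¬a) = {t0, t5, t6, t7}
EF (EG ¬a): least fixpoint, start Z0 = {t0, t5, t6, t7}, add states with some successor in Z. Already a fixed point.
Sat(EF (EG ¬a)) = {t0, t5, t6, t7}
t0 ∈ Sat(EF (EG ¬a)) = {t0, t5, t6, t7}, so the formula holds at t0.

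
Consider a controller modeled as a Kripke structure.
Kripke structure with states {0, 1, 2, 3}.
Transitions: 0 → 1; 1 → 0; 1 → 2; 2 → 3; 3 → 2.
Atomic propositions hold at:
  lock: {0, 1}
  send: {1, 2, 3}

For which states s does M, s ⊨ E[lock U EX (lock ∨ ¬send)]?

Sat(¬send) = {0}
Sat(lock ∨ ¬send) = {0, 1}
Sat(EX (lock ∨ ¬send)) = {s : some successor in {0, 1}} = {0, 1}
E[lock U EX (lock ∨ ¬send)]: least fixpoint, start Z0 = Sat(EX (lock ∨ ¬send)) = {0, 1}, add states in Sat(lock) with some successor in Z. Already a fixed point.
Sat(E[lock U EX (lock ∨ ¬send)]) = {0, 1}

{0, 1}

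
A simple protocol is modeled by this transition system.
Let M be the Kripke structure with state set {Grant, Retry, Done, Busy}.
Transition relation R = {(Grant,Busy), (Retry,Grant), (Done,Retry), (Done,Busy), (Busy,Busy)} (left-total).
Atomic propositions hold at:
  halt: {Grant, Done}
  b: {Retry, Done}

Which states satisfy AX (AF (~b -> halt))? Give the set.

Sat(~b) = {Grant, Busy}
Sat(~b -> halt) = {Grant, Retry, Done}
AF (~b -> halt): least fixpoint, start Z0 = {Grant, Retry, Done}, add states with every successor in Z. Already a fixed point.
Sat(AF (~b -> halt)) = {Grant, Retry, Done}
Sat(AX (AF (~b -> halt))) = {s : every successor in {Grant, Retry, Done}} = {Retry}

{Retry}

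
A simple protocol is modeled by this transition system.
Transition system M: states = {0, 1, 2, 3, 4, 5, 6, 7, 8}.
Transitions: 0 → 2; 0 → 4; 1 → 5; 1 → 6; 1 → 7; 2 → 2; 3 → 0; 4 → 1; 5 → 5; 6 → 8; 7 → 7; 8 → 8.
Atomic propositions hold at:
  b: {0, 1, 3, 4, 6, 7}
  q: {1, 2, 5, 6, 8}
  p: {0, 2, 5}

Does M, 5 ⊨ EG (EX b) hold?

No

Sat(EX b) = {s : some successor in {0, 1, 3, 4, 6, 7}} = {0, 1, 3, 4, 7}
EG (EX b): greatest fixpoint, start Z0 = {0, 1, 3, 4, 7}, keep only states in Sat with some successor in Z. Already a fixed point.
Sat(EG (EX b)) = {0, 1, 3, 4, 7}
5 ∉ Sat(EG (EX b)) = {0, 1, 3, 4, 7}, so the formula does not hold at 5.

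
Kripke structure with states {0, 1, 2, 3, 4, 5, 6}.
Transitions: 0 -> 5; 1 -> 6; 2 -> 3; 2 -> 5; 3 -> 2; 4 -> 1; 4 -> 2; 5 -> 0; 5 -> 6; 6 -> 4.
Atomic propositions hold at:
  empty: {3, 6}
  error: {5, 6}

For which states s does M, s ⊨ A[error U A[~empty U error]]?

Sat(~empty) = {0, 1, 2, 4, 5}
A[~empty U error]: least fixpoint, start Z0 = Sat(error) = {5, 6}, add states in Sat(~empty) with every successor in Z. Z1 = {0, 1, 5, 6}; fixed.
Sat(A[~empty U error]) = {0, 1, 5, 6}
A[error U A[~empty U error]]: least fixpoint, start Z0 = Sat(A[~empty U error]) = {0, 1, 5, 6}, add states in Sat(error) with every successor in Z. Already a fixed point.
Sat(A[error U A[~empty U error]]) = {0, 1, 5, 6}

{0, 1, 5, 6}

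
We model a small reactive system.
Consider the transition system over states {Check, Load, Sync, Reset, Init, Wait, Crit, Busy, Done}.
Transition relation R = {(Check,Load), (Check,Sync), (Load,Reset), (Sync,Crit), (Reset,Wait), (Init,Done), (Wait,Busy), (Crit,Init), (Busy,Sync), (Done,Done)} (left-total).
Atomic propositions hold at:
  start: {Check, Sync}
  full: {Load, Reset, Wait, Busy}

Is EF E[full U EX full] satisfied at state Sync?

No

Sat(EX full) = {s : some successor in {Load, Reset, Wait, Busy}} = {Check, Load, Reset, Wait}
E[full U EX full]: least fixpoint, start Z0 = Sat(EX full) = {Check, Load, Reset, Wait}, add states in Sat(full) with some successor in Z. Already a fixed point.
Sat(E[full U EX full]) = {Check, Load, Reset, Wait}
EF E[full U EX full]: least fixpoint, start Z0 = {Check, Load, Reset, Wait}, add states with some successor in Z. Already a fixed point.
Sat(EF E[full U EX full]) = {Check, Load, Reset, Wait}
Sync ∉ Sat(EF E[full U EX full]) = {Check, Load, Reset, Wait}, so the formula does not hold at Sync.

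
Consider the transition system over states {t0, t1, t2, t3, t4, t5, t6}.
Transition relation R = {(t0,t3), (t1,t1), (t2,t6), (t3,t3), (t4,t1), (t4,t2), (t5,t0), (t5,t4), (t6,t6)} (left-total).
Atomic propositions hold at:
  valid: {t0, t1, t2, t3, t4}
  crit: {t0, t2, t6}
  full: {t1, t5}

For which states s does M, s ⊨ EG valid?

EG valid: greatest fixpoint, start Z0 = {t0, t1, t2, t3, t4}, keep only states in Sat with some successor in Z. Z1 = {t0, t1, t3, t4}; fixed.
Sat(EG valid) = {t0, t1, t3, t4}

{t0, t1, t3, t4}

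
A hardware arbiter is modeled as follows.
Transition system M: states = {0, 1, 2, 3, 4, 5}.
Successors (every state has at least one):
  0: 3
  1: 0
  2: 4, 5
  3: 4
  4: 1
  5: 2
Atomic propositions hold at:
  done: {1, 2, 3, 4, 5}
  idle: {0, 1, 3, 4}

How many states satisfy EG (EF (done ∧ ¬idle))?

2

Sat(¬idle) = {2, 5}
Sat(done ∧ ¬idle) = {2, 5}
EF (done ∧ ¬idle): least fixpoint, start Z0 = {2, 5}, add states with some successor in Z. Already a fixed point.
Sat(EF (done ∧ ¬idle)) = {2, 5}
EG (EF (done ∧ ¬idle)): greatest fixpoint, start Z0 = {2, 5}, keep only states in Sat with some successor in Z. Already a fixed point.
Sat(EG (EF (done ∧ ¬idle))) = {2, 5}
|Sat(EG (EF (done ∧ ¬idle)))| = |{2, 5}| = 2.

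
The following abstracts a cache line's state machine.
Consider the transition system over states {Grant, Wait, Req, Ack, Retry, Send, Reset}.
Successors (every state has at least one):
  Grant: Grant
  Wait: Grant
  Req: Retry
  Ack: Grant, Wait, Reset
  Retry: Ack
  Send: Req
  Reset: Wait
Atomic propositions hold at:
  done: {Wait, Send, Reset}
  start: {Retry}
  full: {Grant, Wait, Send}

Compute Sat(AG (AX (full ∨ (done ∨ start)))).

{Grant, Wait, Ack, Reset}

Sat(done ∨ start) = {Wait, Retry, Send, Reset}
Sat(full ∨ (done ∨ start)) = {Grant, Wait, Retry, Send, Reset}
Sat(AX (full ∨ (done ∨ start))) = {s : every successor in {Grant, Wait, Retry, Send, Reset}} = {Grant, Wait, Req, Ack, Reset}
AG (AX (full ∨ (done ∨ start))): greatest fixpoint, start Z0 = {Grant, Wait, Req, Ack, Reset}, keep only states in Sat with every successor in Z. Z1 = {Grant, Wait, Ack, Reset}; fixed.
Sat(AG (AX (full ∨ (done ∨ start)))) = {Grant, Wait, Ack, Reset}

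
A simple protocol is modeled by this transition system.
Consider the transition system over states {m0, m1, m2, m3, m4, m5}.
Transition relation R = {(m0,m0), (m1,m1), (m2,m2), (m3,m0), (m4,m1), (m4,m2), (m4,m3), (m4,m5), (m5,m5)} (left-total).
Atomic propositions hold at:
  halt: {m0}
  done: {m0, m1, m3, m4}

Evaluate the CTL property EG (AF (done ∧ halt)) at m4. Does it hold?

Sat(done ∧ halt) = {m0}
AF (done ∧ halt): least fixpoint, start Z0 = {m0}, add states with every successor in Z. Z1 = {m0, m3}; fixed.
Sat(AF (done ∧ halt)) = {m0, m3}
EG (AF (done ∧ halt)): greatest fixpoint, start Z0 = {m0, m3}, keep only states in Sat with some successor in Z. Already a fixed point.
Sat(EG (AF (done ∧ halt))) = {m0, m3}
m4 ∉ Sat(EG (AF (done ∧ halt))) = {m0, m3}, so the formula does not hold at m4.

No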